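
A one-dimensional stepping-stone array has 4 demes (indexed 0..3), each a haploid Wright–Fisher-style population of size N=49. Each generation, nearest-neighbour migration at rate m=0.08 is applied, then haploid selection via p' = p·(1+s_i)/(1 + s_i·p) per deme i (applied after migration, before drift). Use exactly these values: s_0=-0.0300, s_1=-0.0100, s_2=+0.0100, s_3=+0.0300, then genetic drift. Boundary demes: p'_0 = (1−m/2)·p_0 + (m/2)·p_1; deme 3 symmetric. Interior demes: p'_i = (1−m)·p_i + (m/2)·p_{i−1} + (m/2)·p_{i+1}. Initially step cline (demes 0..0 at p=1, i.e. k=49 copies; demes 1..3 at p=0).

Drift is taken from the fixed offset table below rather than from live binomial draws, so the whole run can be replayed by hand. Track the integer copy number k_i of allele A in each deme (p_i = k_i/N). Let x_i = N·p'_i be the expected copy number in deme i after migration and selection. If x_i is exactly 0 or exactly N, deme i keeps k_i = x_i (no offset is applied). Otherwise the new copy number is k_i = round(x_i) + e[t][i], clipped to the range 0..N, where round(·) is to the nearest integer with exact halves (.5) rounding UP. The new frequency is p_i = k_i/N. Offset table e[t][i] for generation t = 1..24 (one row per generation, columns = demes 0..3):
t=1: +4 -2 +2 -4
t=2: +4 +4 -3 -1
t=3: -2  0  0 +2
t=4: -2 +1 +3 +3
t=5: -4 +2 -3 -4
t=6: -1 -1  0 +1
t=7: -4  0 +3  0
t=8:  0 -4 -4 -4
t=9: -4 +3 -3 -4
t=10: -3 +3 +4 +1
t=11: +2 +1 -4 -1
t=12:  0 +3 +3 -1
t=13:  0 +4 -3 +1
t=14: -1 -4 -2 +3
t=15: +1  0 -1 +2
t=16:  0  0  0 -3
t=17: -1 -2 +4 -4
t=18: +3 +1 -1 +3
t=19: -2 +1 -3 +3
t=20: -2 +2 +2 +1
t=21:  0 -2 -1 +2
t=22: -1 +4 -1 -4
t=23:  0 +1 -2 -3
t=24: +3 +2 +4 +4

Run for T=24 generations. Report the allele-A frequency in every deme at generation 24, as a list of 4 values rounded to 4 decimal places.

t=0: k=[49 0 0 0]
t=1: x=[46.9819 1.9412 0.0000 0.0000] k=[49 0 0 0]
t=2: x=[46.9819 1.9412 0.0000 0.0000] k=[49 6 0 0]
t=3: x=[47.2287 7.4165 0.2424 0.0000] k=[45 7 0 0]
t=4: x=[43.3290 8.1713 0.2828 0.0000] k=[41 9 3 0]
t=5: x=[39.4887 9.9600 3.1492 0.1236] k=[35 12 0 0]
t=6: x=[33.7621 12.3469 0.4848 0.0000] k=[33 11 0 0]
t=7: x=[31.7814 11.3521 0.4444 0.0000] k=[28 11 3 0]
t=8: x=[26.9512 11.2725 3.2299 0.1236] k=[27 7 0 0]
t=9: x=[25.8283 7.4562 0.2828 0.0000] k=[22 10 0 0]
t=10: x=[21.1531 9.9998 0.4040 0.0000] k=[18 13 4 0]
t=11: x=[17.4562 12.7450 4.2384 0.1648] k=[19 14 0 0]
t=12: x=[18.4483 13.5413 0.5655 0.0000] k=[18 17 4 0]
t=13: x=[17.6149 16.4101 4.3997 0.1648] k=[18 20 1 1]
t=14: x=[17.7339 19.0429 1.7770 1.0294] k=[17 15 0 4]
t=15: x=[16.5842 14.3777 0.7675 3.9459] k=[18 14 0 6]
t=16: x=[17.4959 13.5015 0.8079 5.9120] k=[17 14 1 3]
t=17: x=[16.5446 13.5015 1.6155 3.0022] k=[16 12 6 0]
t=18: x=[15.5153 11.8296 6.0526 0.2472] k=[19 13 5 3]
t=19: x=[18.4086 12.8246 5.2867 3.1664] k=[16 14 2 6]
t=20: x=[15.5944 13.5015 2.6650 5.9938] k=[14 16 5 7]
t=21: x=[13.7764 15.3738 5.5689 7.0975] k=[14 13 5 9]
t=22: x=[13.6579 12.6256 5.5286 9.0562] k=[13 17 5 5]
t=23: x=[12.8689 16.2507 5.5286 5.1343] k=[13 17 4 2]
t=24: x=[12.8689 16.2108 4.4803 2.1397] k=[16 18 8 6]

[0.3265, 0.3673, 0.1633, 0.1224]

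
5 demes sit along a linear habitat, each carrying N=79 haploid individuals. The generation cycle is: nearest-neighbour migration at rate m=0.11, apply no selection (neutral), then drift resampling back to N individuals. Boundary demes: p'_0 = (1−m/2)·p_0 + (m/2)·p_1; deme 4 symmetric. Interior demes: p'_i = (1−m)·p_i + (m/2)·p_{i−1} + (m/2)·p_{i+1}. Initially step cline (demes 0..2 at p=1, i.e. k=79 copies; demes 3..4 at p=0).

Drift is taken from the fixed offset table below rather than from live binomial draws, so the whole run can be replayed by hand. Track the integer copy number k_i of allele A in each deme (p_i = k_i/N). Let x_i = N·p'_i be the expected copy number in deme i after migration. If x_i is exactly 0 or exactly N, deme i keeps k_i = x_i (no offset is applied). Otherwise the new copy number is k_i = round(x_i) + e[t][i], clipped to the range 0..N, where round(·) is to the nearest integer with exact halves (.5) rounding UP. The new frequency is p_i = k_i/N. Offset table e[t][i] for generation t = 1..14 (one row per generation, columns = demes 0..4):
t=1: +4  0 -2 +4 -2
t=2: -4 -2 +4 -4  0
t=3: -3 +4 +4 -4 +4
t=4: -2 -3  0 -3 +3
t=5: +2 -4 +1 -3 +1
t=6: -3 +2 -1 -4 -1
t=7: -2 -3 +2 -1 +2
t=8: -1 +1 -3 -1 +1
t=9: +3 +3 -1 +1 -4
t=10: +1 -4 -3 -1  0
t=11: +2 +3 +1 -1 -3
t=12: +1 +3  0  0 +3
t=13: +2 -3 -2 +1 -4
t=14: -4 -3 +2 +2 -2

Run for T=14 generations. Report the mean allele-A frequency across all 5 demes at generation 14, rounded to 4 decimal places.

0.5367

t=0: k=[79 79 79 0 0]
t=1: x=[79.0000 79.0000 74.6550 4.3450 0.0000] k=[79 79 73 8 0]
t=2: x=[79.0000 78.6700 69.7550 11.1350 0.4400] k=[79 77 74 7 0]
t=3: x=[78.8900 76.9450 70.4800 10.3000 0.3850] k=[76 79 74 6 4]
t=4: x=[76.1650 78.5600 70.5350 9.6300 4.1100] k=[74 76 71 7 7]
t=5: x=[74.1100 75.6150 67.7550 10.5200 7.0000] k=[76 72 69 8 8]
t=6: x=[75.7800 72.0550 65.8100 11.3550 8.0000] k=[73 74 65 7 7]
t=7: x=[73.0550 73.4500 62.3050 10.1900 7.0000] k=[71 70 64 9 9]
t=8: x=[70.9450 69.7250 61.3050 12.0250 9.0000] k=[70 71 58 11 10]
t=9: x=[70.0550 70.2300 56.1300 13.5300 10.0550] k=[73 73 55 15 6]
t=10: x=[73.0000 72.0100 53.7900 16.7050 6.4950] k=[74 68 51 16 6]
t=11: x=[73.6700 67.3950 50.0100 17.3750 6.5500] k=[76 70 51 16 4]
t=12: x=[75.6700 69.2850 50.1200 17.2650 4.6600] k=[77 72 50 17 8]
t=13: x=[76.7250 71.0650 49.3950 18.3200 8.4950] k=[79 68 47 19 4]
t=14: x=[78.3950 67.4500 46.6150 19.7150 4.8250] k=[74 64 49 22 3]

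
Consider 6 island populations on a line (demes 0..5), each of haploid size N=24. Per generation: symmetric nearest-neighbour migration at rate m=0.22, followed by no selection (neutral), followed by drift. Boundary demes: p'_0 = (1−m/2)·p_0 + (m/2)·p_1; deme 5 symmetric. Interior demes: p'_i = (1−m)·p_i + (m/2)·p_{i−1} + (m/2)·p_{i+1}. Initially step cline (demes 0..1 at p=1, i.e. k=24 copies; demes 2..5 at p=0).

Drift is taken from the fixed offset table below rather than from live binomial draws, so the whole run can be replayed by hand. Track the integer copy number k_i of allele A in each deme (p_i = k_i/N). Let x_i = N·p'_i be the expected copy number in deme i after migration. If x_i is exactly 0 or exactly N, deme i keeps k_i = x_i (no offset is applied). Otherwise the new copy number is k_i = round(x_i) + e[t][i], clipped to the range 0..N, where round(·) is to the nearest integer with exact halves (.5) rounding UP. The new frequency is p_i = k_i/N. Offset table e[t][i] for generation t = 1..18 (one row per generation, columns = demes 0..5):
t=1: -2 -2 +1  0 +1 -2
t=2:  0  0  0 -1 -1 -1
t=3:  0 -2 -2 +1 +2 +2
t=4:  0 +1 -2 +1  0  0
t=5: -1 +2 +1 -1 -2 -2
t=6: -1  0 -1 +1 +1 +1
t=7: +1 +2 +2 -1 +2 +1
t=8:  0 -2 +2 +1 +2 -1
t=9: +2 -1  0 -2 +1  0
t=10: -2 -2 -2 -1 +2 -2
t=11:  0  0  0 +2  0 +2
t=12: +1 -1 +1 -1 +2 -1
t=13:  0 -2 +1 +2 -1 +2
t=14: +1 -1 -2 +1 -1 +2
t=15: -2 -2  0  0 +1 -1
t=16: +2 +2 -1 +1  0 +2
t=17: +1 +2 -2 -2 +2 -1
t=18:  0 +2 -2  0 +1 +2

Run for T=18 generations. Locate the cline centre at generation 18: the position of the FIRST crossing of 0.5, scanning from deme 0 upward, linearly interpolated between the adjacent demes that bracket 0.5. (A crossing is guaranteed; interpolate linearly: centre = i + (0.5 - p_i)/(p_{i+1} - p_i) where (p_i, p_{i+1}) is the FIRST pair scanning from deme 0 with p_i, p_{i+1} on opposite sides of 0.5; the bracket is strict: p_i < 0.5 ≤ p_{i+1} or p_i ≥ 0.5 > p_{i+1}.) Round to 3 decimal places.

t=0: k=[24 24 0 0 0 0]
t=1: x=[24.0000 21.3600 2.6400 0.0000 0.0000 0.0000] k=[24 19 4 0 0 0]
t=2: x=[23.4500 17.9000 5.2100 0.4400 0.0000 0.0000] k=[23 18 5 0 0 0]
t=3: x=[22.4500 17.1200 5.8800 0.5500 0.0000 0.0000] k=[22 15 4 2 0 0]
t=4: x=[21.2300 14.5600 4.9900 2.0000 0.2200 0.0000] k=[21 16 3 3 0 0]
t=5: x=[20.4500 15.1200 4.4300 2.6700 0.3300 0.0000] k=[19 17 5 2 0 0]
t=6: x=[18.7800 15.9000 5.9900 2.1100 0.2200 0.0000] k=[18 16 5 3 1 0]
t=7: x=[17.7800 15.0100 5.9900 3.0000 1.1100 0.1100] k=[19 17 8 2 3 1]
t=8: x=[18.7800 16.2300 8.3300 2.7700 2.6700 1.2200] k=[19 14 10 4 5 0]
t=9: x=[18.4500 14.1100 9.7800 4.7700 4.3400 0.5500] k=[20 13 10 3 5 1]
t=10: x=[19.2300 13.4400 9.5600 3.9900 4.3400 1.4400] k=[17 11 8 3 6 0]
t=11: x=[16.3400 11.3300 7.7800 3.8800 5.0100 0.6600] k=[16 11 8 6 5 3]
t=12: x=[15.4500 11.2200 8.1100 6.1100 4.8900 3.2200] k=[16 10 9 5 7 2]
t=13: x=[15.3400 10.5500 8.6700 5.6600 6.2300 2.5500] k=[15 9 10 8 5 5]
t=14: x=[14.3400 9.7700 9.6700 7.8900 5.3300 5.0000] k=[15 9 8 9 4 7]
t=15: x=[14.3400 9.5500 8.2200 8.3400 4.8800 6.6700] k=[12 8 8 8 6 6]
t=16: x=[11.5600 8.4400 8.0000 7.7800 6.2200 6.0000] k=[14 10 7 9 6 8]
t=17: x=[13.5600 10.1100 7.5500 8.4500 6.5500 7.7800] k=[15 12 6 6 9 7]
t=18: x=[14.6700 11.6700 6.6600 6.3300 8.4500 7.2200] k=[15 14 5 6 9 9]

1.222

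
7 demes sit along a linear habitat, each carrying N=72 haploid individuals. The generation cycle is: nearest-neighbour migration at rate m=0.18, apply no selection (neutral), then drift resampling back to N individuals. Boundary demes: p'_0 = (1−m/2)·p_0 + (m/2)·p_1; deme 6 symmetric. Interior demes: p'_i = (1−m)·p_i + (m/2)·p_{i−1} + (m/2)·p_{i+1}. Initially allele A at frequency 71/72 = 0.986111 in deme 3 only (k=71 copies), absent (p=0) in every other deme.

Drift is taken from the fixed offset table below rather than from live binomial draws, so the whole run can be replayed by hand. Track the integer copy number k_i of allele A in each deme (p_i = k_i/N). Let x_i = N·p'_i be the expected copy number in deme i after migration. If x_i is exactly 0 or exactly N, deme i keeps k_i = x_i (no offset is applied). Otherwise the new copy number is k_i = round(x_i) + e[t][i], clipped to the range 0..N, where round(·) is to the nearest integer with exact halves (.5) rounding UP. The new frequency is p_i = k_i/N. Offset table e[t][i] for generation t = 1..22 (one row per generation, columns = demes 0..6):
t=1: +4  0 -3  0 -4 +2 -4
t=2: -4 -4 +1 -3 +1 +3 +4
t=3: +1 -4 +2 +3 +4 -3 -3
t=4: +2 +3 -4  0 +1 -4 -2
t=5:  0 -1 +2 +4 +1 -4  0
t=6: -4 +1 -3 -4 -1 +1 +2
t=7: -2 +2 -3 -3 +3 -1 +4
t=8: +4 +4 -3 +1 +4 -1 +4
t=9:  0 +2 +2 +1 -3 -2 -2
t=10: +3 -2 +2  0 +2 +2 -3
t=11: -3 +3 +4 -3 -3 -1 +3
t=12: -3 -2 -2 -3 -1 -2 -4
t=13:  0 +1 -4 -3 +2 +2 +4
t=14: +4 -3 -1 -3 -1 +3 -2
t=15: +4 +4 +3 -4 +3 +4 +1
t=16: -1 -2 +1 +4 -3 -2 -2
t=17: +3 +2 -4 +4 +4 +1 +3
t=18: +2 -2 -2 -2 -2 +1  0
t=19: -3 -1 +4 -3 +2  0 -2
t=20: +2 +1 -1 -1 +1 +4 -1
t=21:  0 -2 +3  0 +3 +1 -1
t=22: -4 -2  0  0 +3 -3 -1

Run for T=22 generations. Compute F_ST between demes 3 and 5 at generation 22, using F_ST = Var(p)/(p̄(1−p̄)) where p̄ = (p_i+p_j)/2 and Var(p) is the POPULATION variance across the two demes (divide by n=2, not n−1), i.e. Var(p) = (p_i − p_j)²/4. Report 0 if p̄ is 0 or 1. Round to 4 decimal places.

0.0014

t=0: k=[0 0 0 71 0 0 0]
t=1: x=[0.0000 0.0000 6.3900 58.2200 6.3900 0.0000 0.0000] k=[0 0 3 58 2 0 0]
t=2: x=[0.0000 0.2700 7.6800 48.0100 6.8600 0.1800 0.0000] k=[0 0 9 45 8 3 0]
t=3: x=[0.0000 0.8100 11.4300 38.4300 10.8800 3.1800 0.2700] k=[0 0 13 41 15 0 0]
t=4: x=[0.0000 1.1700 14.3500 36.1400 15.9900 1.3500 0.0000] k=[0 4 10 36 17 0 0]
t=5: x=[0.3600 4.1800 11.8000 31.9500 17.1800 1.5300 0.0000] k=[0 3 14 36 18 0 0]
t=6: x=[0.2700 3.7200 14.9900 32.4000 18.0000 1.6200 0.0000] k=[0 5 12 28 17 3 0]
t=7: x=[0.4500 5.1800 12.8100 25.5700 16.7300 3.9900 0.2700] k=[0 7 10 23 20 3 4]
t=8: x=[0.6300 6.6400 10.9000 21.5600 18.7400 4.6200 3.9100] k=[5 11 8 23 23 4 8]
t=9: x=[5.5400 10.1900 9.6200 21.6500 21.2900 6.0700 7.6400] k=[6 12 12 23 18 4 6]
t=10: x=[6.5400 11.4600 12.9900 21.5600 17.1900 5.4400 5.8200] k=[10 9 15 22 19 7 3]
t=11: x=[9.9100 9.6300 15.0900 21.1000 18.1900 7.7200 3.3600] k=[7 13 19 18 15 7 6]
t=12: x=[7.5400 13.0000 18.3700 17.8200 14.5500 7.6300 6.0900] k=[5 11 16 15 14 6 2]
t=13: x=[5.5400 10.9100 15.4600 15.0000 13.3700 6.3600 2.3600] k=[6 12 11 12 15 8 6]
t=14: x=[6.5400 11.3700 11.1800 12.1800 14.1000 8.4500 6.1800] k=[11 8 10 9 13 11 4]
t=15: x=[10.7300 8.4500 9.7300 9.4500 12.4600 10.5500 4.6300] k=[15 12 13 5 15 15 6]
t=16: x=[14.7300 12.3600 12.1900 6.6200 14.1000 14.1900 6.8100] k=[14 10 13 11 11 12 5]
t=17: x=[13.6400 10.6300 12.5500 11.1800 11.0900 11.2800 5.6300] k=[17 13 9 15 15 12 9]
t=18: x=[16.6400 13.0000 9.9000 14.4600 14.7300 12.0000 9.2700] k=[19 11 8 12 13 13 9]
t=19: x=[18.2800 11.4500 8.6300 11.7300 12.9100 12.6400 9.3600] k=[15 10 13 9 15 13 7]
t=20: x=[14.5500 10.7200 12.3700 9.9000 14.2800 12.6400 7.5400] k=[17 12 11 9 15 17 7]
t=21: x=[16.5500 12.3600 10.9100 9.7200 14.6400 15.9200 7.9000] k=[17 10 14 10 18 17 7]
t=22: x=[16.3700 10.9900 13.2800 11.0800 17.1900 16.1900 7.9000] k=[12 9 13 11 20 13 7]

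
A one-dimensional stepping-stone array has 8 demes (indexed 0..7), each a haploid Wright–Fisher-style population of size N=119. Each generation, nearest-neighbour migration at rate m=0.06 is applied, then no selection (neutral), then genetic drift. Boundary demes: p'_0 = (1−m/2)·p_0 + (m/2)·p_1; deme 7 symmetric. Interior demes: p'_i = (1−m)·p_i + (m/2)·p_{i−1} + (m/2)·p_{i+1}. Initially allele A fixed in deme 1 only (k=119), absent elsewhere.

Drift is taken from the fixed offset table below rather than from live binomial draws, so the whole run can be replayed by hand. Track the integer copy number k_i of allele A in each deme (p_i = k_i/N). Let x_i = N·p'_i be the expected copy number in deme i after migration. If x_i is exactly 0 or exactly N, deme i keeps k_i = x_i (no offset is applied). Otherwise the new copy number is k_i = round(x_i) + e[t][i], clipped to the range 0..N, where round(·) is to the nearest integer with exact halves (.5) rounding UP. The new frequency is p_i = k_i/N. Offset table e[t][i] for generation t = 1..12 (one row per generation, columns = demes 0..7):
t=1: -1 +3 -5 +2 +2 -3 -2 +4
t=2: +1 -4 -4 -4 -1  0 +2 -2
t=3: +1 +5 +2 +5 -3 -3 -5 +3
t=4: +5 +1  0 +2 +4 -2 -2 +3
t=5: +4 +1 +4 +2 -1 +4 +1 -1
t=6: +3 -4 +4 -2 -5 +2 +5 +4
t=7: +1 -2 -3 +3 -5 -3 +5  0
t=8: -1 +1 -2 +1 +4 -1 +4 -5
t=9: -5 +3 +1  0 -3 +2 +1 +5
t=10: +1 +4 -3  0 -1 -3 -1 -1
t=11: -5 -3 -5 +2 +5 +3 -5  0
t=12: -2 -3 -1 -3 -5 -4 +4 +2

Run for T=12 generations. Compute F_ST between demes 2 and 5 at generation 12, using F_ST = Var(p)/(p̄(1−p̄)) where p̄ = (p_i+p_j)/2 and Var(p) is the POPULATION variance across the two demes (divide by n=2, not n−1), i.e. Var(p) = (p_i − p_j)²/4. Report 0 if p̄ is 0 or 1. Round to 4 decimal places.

0.0721

t=0: k=[0 119 0 0 0 0 0 0]
t=1: x=[3.5700 111.8600 3.5700 0.0000 0.0000 0.0000 0.0000 0.0000] k=[3 115 0 0 0 0 0 0]
t=2: x=[6.3600 108.1900 3.4500 0.0000 0.0000 0.0000 0.0000 0.0000] k=[7 104 0 0 0 0 0 0]
t=3: x=[9.9100 97.9700 3.1200 0.0000 0.0000 0.0000 0.0000 0.0000] k=[11 103 5 0 0 0 0 0]
t=4: x=[13.7600 97.3000 7.7900 0.1500 0.0000 0.0000 0.0000 0.0000] k=[19 98 8 2 0 0 0 0]
t=5: x=[21.3700 92.9300 10.5200 2.1200 0.0600 0.0000 0.0000 0.0000] k=[25 94 15 4 0 0 0 0]
t=6: x=[27.0700 89.5600 17.0400 4.2100 0.1200 0.0000 0.0000 0.0000] k=[30 86 21 2 0 0 0 0]
t=7: x=[31.6800 82.3700 22.3800 2.5100 0.0600 0.0000 0.0000 0.0000] k=[33 80 19 6 0 0 0 0]
t=8: x=[34.4100 76.7600 20.4400 6.2100 0.1800 0.0000 0.0000 0.0000] k=[33 78 18 7 4 0 0 0]
t=9: x=[34.3500 74.8500 19.4700 7.2400 3.9700 0.1200 0.0000 0.0000] k=[29 78 20 7 1 2 0 0]
t=10: x=[30.4700 74.7900 21.3500 7.2100 1.2100 1.9100 0.0600 0.0000] k=[31 79 18 7 0 0 0 0]
t=11: x=[32.4400 75.7300 19.5000 7.1200 0.2100 0.0000 0.0000 0.0000] k=[27 73 15 9 5 0 0 0]
t=12: x=[28.3800 69.8800 16.5600 9.0600 4.9700 0.1500 0.0000 0.0000] k=[26 67 16 6 0 0 0 0]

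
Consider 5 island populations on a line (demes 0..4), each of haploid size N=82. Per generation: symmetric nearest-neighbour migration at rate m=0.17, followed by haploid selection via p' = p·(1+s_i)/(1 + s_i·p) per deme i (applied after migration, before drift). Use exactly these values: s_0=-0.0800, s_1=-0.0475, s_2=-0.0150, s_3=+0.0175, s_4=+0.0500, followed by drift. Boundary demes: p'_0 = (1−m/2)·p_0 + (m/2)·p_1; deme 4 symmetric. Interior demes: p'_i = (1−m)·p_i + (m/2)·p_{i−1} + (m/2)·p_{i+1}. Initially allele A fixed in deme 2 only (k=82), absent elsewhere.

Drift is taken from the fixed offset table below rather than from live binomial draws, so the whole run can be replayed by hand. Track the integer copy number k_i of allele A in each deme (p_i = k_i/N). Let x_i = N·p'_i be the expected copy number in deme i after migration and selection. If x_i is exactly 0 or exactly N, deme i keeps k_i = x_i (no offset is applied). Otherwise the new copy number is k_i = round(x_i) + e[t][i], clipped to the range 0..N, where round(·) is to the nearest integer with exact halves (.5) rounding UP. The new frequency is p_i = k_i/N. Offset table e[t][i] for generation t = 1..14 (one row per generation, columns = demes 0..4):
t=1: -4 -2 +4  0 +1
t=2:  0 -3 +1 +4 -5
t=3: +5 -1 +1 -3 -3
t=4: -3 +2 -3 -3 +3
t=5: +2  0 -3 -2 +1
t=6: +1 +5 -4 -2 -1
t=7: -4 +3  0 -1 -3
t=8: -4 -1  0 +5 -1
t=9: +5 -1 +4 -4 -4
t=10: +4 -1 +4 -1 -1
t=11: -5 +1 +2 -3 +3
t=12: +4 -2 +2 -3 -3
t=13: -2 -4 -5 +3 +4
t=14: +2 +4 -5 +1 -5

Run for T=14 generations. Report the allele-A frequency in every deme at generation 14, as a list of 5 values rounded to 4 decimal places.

t=0: k=[0 0 82 0 0]
t=1: x=[0.0000 6.6658 67.8843 7.0814 0.0000] k=[0 5 72 7 0]
t=2: x=[0.3912 9.8407 60.5414 12.1079 0.6245] k=[0 7 62 16 0]
t=3: x=[0.5477 10.6219 53.1329 18.8002 1.4268] k=[6 10 54 16 0]
t=4: x=[5.8691 12.8633 46.7265 18.1136 1.4268] k=[3 15 44 15 4]
t=5: x=[3.7130 15.8145 38.7610 16.7601 5.1662] k=[6 16 36 15 6]
t=6: x=[6.3444 16.2078 32.2189 16.2448 7.0741] k=[7 21 28 14 6]
t=7: x=[7.5955 19.6682 25.9462 14.7183 6.9855] k=[4 23 26 14 4]
t=8: x=[5.1943 20.8738 24.4648 14.3745 5.0775] k=[1 20 24 19 4]
t=9: x=[2.4120 18.0311 22.9842 18.3964 5.5210] k=[7 17 27 14 2]
t=10: x=[7.2777 16.3535 24.7829 14.2885 3.1652] k=[11 15 29 13 2]
t=11: x=[10.5495 15.2370 26.1799 13.6209 3.0762] k=[6 16 28 11 6]
t=12: x=[6.3444 15.5476 25.2700 12.1991 6.7199] k=[10 14 27 9 4]
t=13: x=[9.6097 14.1850 24.1070 10.2597 4.6337] k=[8 10 19 13 9]
t=14: x=[7.5768 10.1541 17.5159 13.3629 9.7515] k=[10 14 13 14 5]

[0.1220, 0.1707, 0.1585, 0.1707, 0.0610]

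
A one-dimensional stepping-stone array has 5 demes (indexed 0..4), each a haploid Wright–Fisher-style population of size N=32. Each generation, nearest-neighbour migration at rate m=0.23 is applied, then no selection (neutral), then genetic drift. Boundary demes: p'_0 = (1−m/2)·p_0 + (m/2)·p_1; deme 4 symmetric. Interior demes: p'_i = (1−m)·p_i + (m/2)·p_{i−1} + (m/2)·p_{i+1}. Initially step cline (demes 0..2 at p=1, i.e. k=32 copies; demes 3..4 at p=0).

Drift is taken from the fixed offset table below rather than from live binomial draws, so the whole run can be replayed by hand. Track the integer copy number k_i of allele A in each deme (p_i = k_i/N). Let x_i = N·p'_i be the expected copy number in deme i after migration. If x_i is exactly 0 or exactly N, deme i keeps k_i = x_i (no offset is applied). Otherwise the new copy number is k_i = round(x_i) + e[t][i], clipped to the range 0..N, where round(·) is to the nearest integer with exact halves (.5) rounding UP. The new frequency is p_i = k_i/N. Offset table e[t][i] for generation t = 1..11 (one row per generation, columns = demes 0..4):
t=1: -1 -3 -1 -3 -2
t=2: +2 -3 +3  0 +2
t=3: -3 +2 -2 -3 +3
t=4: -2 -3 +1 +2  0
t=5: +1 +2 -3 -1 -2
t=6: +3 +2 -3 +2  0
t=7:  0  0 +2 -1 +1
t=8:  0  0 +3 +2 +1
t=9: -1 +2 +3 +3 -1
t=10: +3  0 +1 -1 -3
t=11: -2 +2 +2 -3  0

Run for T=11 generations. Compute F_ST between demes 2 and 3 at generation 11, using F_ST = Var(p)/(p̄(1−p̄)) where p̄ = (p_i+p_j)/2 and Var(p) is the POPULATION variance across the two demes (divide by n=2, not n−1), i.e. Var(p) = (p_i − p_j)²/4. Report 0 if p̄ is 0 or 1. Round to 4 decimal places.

t=0: k=[32 32 32 0 0]
t=1: x=[32.0000 32.0000 28.3200 3.6800 0.0000] k=[32 32 27 1 0]
t=2: x=[32.0000 31.4250 24.5850 3.8750 0.1150] k=[32 28 28 4 2]
t=3: x=[31.5400 28.4600 25.2400 6.5300 2.2300] k=[29 30 23 4 5]
t=4: x=[29.1150 29.0800 21.6200 6.3000 4.8850] k=[27 26 23 8 5]
t=5: x=[26.8850 25.7700 21.6200 9.3800 5.3450] k=[28 28 19 8 3]
t=6: x=[28.0000 26.9650 18.7700 8.6900 3.5750] k=[31 29 16 11 4]
t=7: x=[30.7700 27.7350 16.9200 10.7700 4.8050] k=[31 28 19 10 6]
t=8: x=[30.6550 27.3100 19.0000 10.5750 6.4600] k=[31 27 22 13 7]
t=9: x=[30.5400 26.8850 21.5400 13.3450 7.6900] k=[30 29 25 16 7]
t=10: x=[29.8850 28.6550 24.4250 16.0000 8.0350] k=[32 29 25 15 5]
t=11: x=[31.6550 28.8850 24.3100 15.0000 6.1500] k=[30 31 26 12 6]

0.1984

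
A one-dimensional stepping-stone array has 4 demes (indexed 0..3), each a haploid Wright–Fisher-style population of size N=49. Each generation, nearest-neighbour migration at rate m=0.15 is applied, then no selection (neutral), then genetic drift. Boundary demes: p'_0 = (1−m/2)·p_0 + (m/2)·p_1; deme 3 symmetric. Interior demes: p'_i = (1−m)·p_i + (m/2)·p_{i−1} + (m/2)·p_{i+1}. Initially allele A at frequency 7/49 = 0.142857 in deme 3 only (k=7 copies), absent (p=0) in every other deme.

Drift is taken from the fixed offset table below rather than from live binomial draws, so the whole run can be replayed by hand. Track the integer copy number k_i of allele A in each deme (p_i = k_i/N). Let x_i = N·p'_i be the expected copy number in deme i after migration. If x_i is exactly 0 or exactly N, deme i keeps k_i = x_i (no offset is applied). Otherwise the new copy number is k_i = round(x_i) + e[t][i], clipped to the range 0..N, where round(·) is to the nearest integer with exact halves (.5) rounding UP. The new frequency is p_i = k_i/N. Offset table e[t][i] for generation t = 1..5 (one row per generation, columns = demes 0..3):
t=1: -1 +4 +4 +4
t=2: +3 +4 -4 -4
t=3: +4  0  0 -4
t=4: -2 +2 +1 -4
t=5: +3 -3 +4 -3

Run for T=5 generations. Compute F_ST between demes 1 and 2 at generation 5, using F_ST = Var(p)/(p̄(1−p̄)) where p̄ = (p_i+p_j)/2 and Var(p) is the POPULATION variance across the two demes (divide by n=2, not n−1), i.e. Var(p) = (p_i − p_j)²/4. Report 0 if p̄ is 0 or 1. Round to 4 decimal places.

0.0312

t=0: k=[0 0 0 7]
t=1: x=[0.0000 0.0000 0.5250 6.4750] k=[0 0 5 10]
t=2: x=[0.0000 0.3750 5.0000 9.6250] k=[0 4 1 6]
t=3: x=[0.3000 3.4750 1.6000 5.6250] k=[4 3 2 2]
t=4: x=[3.9250 3.0000 2.0750 2.0000] k=[2 5 3 0]
t=5: x=[2.2250 4.6250 2.9250 0.2250] k=[5 2 7 0]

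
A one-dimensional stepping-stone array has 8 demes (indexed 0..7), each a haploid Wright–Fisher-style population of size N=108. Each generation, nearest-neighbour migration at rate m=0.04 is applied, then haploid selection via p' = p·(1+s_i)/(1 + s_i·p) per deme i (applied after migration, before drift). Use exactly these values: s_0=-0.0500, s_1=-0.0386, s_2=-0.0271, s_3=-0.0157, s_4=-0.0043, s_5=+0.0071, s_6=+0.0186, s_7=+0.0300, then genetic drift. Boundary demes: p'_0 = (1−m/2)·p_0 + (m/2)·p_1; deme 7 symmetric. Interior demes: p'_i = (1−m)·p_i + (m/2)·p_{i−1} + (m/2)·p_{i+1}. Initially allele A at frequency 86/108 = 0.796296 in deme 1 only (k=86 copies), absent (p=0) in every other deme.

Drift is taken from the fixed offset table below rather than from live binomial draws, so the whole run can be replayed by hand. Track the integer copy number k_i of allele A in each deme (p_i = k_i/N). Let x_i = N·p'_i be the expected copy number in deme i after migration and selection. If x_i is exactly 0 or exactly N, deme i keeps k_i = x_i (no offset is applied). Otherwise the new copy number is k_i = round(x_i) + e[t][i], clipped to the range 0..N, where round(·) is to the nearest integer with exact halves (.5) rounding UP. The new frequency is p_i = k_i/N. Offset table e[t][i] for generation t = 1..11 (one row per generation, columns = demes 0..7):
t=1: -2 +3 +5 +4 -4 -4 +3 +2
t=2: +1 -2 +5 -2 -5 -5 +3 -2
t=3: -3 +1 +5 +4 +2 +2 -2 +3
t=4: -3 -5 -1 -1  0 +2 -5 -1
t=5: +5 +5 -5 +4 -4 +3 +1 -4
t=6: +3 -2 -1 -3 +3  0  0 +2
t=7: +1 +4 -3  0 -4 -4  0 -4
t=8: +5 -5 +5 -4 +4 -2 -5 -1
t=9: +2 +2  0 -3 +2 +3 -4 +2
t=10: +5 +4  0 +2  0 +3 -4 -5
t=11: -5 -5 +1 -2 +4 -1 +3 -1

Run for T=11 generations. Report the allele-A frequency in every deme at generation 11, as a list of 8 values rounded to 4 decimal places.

t=0: k=[0 86 0 0 0 0 0 0]
t=1: x=[1.6353 81.7865 1.6741 0.0000 0.0000 0.0000 0.0000 0.0000] k=[0 85 7 0 0 0 0 0]
t=2: x=[1.6163 80.9497 8.2092 0.1378 0.0000 0.0000 0.0000 0.0000] k=[3 79 13 0 0 0 0 0]
t=3: x=[4.3030 75.2691 13.7274 0.2559 0.0000 0.0000 0.0000 0.0000] k=[1 76 19 4 0 0 0 0]
t=4: x=[2.3778 72.4273 19.3989 4.1563 0.0797 0.0000 0.0000 0.0000] k=[0 67 18 3 0 0 0 0]
t=5: x=[1.2738 63.6549 18.2594 3.1906 0.0597 0.0000 0.0000 0.0000] k=[6 69 13 7 0 0 0 0]
t=6: x=[6.9203 65.6107 13.6686 6.8774 0.1394 0.0000 0.0000 0.0000] k=[10 64 13 4 3 0 0 0]
t=7: x=[10.5803 60.8570 13.5119 4.0972 2.9476 0.0604 0.0000 0.0000] k=[12 65 11 4 0 0 0 0]
t=8: x=[12.4825 61.8225 11.6513 3.9986 0.0797 0.0000 0.0000 0.0000] k=[17 57 17 0 4 0 0 0]
t=9: x=[17.0505 54.3375 17.0616 0.4134 3.8241 0.0806 0.0000 0.0000] k=[19 56 17 0 6 3 0 0]
t=10: x=[18.9260 53.4172 17.0420 0.4528 5.7963 3.0207 0.0611 0.0000] k=[24 57 17 2 6 6 0 0]
t=11: x=[23.6975 54.4776 17.1008 2.3434 5.8959 5.9195 0.1222 0.0000] k=[19 49 18 0 10 5 3 0]

[0.1759, 0.4537, 0.1667, 0.0000, 0.0926, 0.0463, 0.0278, 0.0000]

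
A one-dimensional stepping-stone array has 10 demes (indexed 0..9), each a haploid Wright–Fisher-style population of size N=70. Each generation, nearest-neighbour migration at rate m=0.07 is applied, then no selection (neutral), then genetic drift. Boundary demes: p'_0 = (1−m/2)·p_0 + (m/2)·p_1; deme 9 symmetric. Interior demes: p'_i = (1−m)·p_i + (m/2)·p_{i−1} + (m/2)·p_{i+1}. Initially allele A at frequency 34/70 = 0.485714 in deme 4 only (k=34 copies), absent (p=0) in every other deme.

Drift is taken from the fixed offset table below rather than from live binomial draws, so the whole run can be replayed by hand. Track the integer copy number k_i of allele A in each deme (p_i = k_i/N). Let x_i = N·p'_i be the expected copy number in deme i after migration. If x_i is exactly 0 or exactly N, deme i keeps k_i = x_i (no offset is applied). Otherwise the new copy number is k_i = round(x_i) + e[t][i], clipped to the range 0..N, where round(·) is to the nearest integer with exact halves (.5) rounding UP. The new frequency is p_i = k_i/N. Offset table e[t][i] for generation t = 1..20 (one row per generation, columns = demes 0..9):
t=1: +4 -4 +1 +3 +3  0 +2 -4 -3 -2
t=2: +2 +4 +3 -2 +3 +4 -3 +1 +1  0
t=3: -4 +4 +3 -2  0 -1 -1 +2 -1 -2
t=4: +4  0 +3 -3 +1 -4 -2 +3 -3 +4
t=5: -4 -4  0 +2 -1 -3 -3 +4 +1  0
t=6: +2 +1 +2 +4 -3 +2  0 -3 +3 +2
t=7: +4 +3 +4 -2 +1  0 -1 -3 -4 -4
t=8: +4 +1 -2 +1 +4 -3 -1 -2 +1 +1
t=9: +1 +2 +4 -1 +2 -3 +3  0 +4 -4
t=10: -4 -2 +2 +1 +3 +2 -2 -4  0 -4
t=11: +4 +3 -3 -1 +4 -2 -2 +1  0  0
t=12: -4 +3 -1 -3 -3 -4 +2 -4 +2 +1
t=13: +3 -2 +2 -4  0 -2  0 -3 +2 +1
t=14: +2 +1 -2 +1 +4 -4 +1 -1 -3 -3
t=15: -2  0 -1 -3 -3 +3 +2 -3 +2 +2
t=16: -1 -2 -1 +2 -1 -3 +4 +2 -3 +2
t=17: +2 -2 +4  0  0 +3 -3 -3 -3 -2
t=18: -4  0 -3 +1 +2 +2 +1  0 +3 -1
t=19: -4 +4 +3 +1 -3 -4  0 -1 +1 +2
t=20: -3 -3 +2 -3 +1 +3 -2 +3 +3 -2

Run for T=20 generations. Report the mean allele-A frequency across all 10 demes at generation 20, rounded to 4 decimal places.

0.1029

t=0: k=[0 0 0 0 34 0 0 0 0 0]
t=1: x=[0.0000 0.0000 0.0000 1.1900 31.6200 1.1900 0.0000 0.0000 0.0000 0.0000] k=[0 0 0 4 35 1 0 0 0 0]
t=2: x=[0.0000 0.0000 0.1400 4.9450 32.7250 2.1550 0.0350 0.0000 0.0000 0.0000] k=[0 0 3 3 36 6 0 0 0 0]
t=3: x=[0.0000 0.1050 2.8950 4.1550 33.7950 6.8400 0.2100 0.0000 0.0000 0.0000] k=[0 4 6 2 34 6 0 0 0 0]
t=4: x=[0.1400 3.9300 5.7900 3.2600 31.9000 6.7700 0.2100 0.0000 0.0000 0.0000] k=[4 4 9 0 33 3 0 0 0 0]
t=5: x=[4.0000 4.1750 8.5100 1.4700 30.7950 3.9450 0.1050 0.0000 0.0000 0.0000] k=[0 0 9 3 30 1 0 0 0 0]
t=6: x=[0.0000 0.3150 8.4750 4.1550 28.0400 1.9800 0.0350 0.0000 0.0000 0.0000] k=[0 1 10 8 25 4 0 0 0 0]
t=7: x=[0.0350 1.2800 9.6150 8.6650 23.6700 4.5950 0.1400 0.0000 0.0000 0.0000] k=[4 4 14 7 25 5 0 0 0 0]
t=8: x=[4.0000 4.3500 13.4050 7.8750 23.6700 5.5250 0.1750 0.0000 0.0000 0.0000] k=[8 5 11 9 28 3 0 0 0 0]
t=9: x=[7.8950 5.3150 10.7200 9.7350 26.4600 3.7700 0.1050 0.0000 0.0000 0.0000] k=[9 7 15 9 28 1 3 0 0 0]
t=10: x=[8.9300 7.3500 14.5100 9.8750 26.3900 2.0150 2.8250 0.1050 0.0000 0.0000] k=[5 5 17 11 29 4 1 0 0 0]
t=11: x=[5.0000 5.4200 16.3700 11.8400 27.4950 4.7700 1.0700 0.0350 0.0000 0.0000] k=[9 8 13 11 31 3 0 1 0 0]
t=12: x=[8.9650 8.2100 12.7550 11.7700 29.3200 3.8750 0.1400 0.9300 0.0350 0.0000] k=[5 11 12 9 26 0 2 0 2 0]
t=13: x=[5.2100 10.8250 11.8600 9.7000 24.4950 0.9800 1.8600 0.1400 1.8600 0.0700] k=[8 9 14 6 24 0 2 0 4 1]
t=14: x=[8.0350 9.1400 13.5450 6.9100 22.5300 0.9100 1.8600 0.2100 3.7550 1.1050] k=[10 10 12 8 27 0 3 0 1 0]
t=15: x=[10.0000 10.0700 11.7900 8.8050 25.3900 1.0500 2.7900 0.1400 0.9300 0.0350] k=[8 10 11 6 22 4 5 0 3 2]
t=16: x=[8.0700 9.9650 10.7900 6.7350 20.8100 4.6650 4.7900 0.2800 2.8600 2.0350] k=[7 8 10 9 20 2 9 2 0 4]
t=17: x=[7.0350 8.0350 9.8950 9.4200 18.9850 2.8750 8.5100 2.1750 0.2100 3.8600] k=[9 6 14 9 19 6 6 0 0 2]
t=18: x=[8.8950 6.3850 13.5450 9.5250 18.1950 6.4550 5.7900 0.2100 0.0700 1.9300] k=[5 6 11 11 20 8 7 0 3 1]
t=19: x=[5.0350 6.1400 10.8250 11.3150 19.2650 8.3850 6.7900 0.3500 2.8250 1.0700] k=[1 10 14 12 16 4 7 0 4 3]
t=20: x=[1.3150 9.8250 13.7900 12.2100 15.4400 4.5250 6.6500 0.3850 3.8250 3.0350] k=[0 7 16 9 16 8 5 3 7 1]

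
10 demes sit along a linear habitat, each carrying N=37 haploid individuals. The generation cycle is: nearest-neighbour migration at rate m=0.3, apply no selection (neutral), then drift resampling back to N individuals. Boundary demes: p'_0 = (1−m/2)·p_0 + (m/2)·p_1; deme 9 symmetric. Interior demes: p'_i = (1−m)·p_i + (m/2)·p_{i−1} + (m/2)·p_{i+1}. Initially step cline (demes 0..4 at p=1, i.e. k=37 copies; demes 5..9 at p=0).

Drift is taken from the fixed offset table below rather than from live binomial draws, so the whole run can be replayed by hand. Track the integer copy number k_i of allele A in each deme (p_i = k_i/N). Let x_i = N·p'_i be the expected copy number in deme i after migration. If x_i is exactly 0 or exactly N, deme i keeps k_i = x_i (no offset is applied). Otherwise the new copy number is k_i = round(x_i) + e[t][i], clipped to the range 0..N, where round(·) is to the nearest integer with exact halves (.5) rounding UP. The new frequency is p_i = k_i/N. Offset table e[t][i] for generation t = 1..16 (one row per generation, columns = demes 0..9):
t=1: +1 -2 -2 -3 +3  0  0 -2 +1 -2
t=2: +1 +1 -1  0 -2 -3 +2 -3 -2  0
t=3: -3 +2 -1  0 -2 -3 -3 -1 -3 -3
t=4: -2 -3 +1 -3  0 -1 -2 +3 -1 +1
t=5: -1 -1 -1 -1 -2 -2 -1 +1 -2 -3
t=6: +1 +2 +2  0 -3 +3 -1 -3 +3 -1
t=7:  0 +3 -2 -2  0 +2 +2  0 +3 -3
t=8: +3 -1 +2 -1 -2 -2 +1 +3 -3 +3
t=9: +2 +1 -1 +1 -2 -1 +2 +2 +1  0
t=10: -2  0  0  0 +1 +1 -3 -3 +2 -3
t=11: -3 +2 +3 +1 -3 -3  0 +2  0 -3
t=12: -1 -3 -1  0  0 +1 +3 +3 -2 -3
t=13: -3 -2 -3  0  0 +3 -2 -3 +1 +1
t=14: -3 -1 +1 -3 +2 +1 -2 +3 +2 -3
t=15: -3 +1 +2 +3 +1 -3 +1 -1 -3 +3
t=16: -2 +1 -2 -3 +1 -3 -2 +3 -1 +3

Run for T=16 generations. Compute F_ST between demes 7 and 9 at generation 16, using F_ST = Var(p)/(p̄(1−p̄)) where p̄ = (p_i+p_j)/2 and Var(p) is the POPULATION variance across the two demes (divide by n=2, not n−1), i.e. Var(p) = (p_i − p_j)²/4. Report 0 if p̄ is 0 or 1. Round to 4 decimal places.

0.0011

t=0: k=[37 37 37 37 37 0 0 0 0 0]
t=1: x=[37.0000 37.0000 37.0000 37.0000 31.4500 5.5500 0.0000 0.0000 0.0000 0.0000] k=[37 37 37 37 34 6 0 0 0 0]
t=2: x=[37.0000 37.0000 37.0000 36.5500 30.2500 9.3000 0.9000 0.0000 0.0000 0.0000] k=[37 37 37 37 28 6 3 0 0 0]
t=3: x=[37.0000 37.0000 37.0000 35.6500 26.0500 8.8500 3.0000 0.4500 0.0000 0.0000] k=[37 37 37 36 24 6 0 0 0 0]
t=4: x=[37.0000 37.0000 36.8500 34.3500 23.1000 7.8000 0.9000 0.0000 0.0000 0.0000] k=[37 37 37 31 23 7 0 0 0 0]
t=5: x=[37.0000 37.0000 36.1000 30.7000 21.8000 8.3500 1.0500 0.0000 0.0000 0.0000] k=[37 37 35 30 20 6 0 0 0 0]
t=6: x=[37.0000 36.7000 34.5500 29.2500 19.4000 7.2000 0.9000 0.0000 0.0000 0.0000] k=[37 37 37 29 16 10 0 0 0 0]
t=7: x=[37.0000 37.0000 35.8000 28.2500 17.0500 9.4000 1.5000 0.0000 0.0000 0.0000] k=[37 37 34 26 17 11 4 0 0 0]
t=8: x=[37.0000 36.5500 33.2500 25.8500 17.4500 10.8500 4.4500 0.6000 0.0000 0.0000] k=[37 36 35 25 15 9 5 4 0 0]
t=9: x=[36.8500 36.0000 33.6500 25.0000 15.6000 9.3000 5.4500 3.5500 0.6000 0.0000] k=[37 37 33 26 14 8 7 6 2 0]
t=10: x=[37.0000 36.4000 32.5500 25.2500 14.9000 8.7500 7.0000 5.5500 2.3000 0.3000] k=[37 36 33 25 16 10 4 3 4 0]
t=11: x=[36.8500 35.7000 32.2500 24.8500 16.4500 10.0000 4.7500 3.3000 3.2500 0.6000] k=[34 37 35 26 13 7 5 5 3 0]
t=12: x=[34.4500 36.2500 33.9500 25.4000 14.0500 7.6000 5.3000 4.7000 2.8500 0.4500] k=[33 33 33 25 14 9 8 8 1 0]
t=13: x=[33.0000 33.0000 31.8000 24.5500 14.9000 9.6000 8.1500 6.9500 1.9000 0.1500] k=[30 31 29 25 15 13 6 4 3 1]
t=14: x=[30.1500 30.5500 28.7000 24.1000 16.2000 12.2500 6.7500 4.1500 2.8500 1.3000] k=[27 30 30 21 18 13 5 7 5 0]
t=15: x=[27.4500 29.5500 28.6500 21.9000 17.7000 12.5500 6.5000 6.4000 4.5500 0.7500] k=[24 31 31 25 19 10 8 5 2 4]
t=16: x=[25.0500 29.9500 30.1000 25.0000 18.5500 11.0500 7.8500 5.0000 2.7500 3.7000] k=[23 31 28 22 20 8 6 8 2 7]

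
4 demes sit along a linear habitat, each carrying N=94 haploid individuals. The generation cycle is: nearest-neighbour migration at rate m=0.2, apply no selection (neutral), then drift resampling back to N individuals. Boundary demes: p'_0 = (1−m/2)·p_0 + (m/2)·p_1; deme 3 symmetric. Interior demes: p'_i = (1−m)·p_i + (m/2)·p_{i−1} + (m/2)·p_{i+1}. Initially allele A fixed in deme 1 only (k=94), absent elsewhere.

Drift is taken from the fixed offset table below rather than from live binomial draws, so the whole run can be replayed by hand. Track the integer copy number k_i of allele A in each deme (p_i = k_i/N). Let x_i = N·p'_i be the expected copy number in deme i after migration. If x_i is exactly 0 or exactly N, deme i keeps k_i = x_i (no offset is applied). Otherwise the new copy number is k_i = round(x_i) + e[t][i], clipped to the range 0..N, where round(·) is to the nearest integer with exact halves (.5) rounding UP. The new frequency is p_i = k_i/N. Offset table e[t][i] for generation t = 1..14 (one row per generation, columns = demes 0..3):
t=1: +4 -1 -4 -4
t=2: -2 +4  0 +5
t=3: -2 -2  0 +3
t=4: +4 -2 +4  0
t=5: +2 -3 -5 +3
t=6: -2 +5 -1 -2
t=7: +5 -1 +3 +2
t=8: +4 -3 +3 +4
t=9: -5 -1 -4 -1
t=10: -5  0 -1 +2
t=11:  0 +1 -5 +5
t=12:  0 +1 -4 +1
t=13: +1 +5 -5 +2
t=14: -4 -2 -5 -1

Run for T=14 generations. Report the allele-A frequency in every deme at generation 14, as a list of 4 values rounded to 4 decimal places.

t=0: k=[0 94 0 0]
t=1: x=[9.4000 75.2000 9.4000 0.0000] k=[13 74 5 0]
t=2: x=[19.1000 61.0000 11.4000 0.5000] k=[17 65 11 6]
t=3: x=[21.8000 54.8000 15.9000 6.5000] k=[20 53 16 10]
t=4: x=[23.3000 46.0000 19.1000 10.6000] k=[27 44 23 11]
t=5: x=[28.7000 40.2000 23.9000 12.2000] k=[31 37 19 15]
t=6: x=[31.6000 34.6000 20.4000 15.4000] k=[30 40 19 13]
t=7: x=[31.0000 36.9000 20.5000 13.6000] k=[36 36 24 16]
t=8: x=[36.0000 34.8000 24.4000 16.8000] k=[40 32 27 21]
t=9: x=[39.2000 32.3000 26.9000 21.6000] k=[34 31 23 21]
t=10: x=[33.7000 30.5000 23.6000 21.2000] k=[29 31 23 23]
t=11: x=[29.2000 30.0000 23.8000 23.0000] k=[29 31 19 28]
t=12: x=[29.2000 29.6000 21.1000 27.1000] k=[29 31 17 28]
t=13: x=[29.2000 29.4000 19.5000 26.9000] k=[30 34 15 29]
t=14: x=[30.4000 31.7000 18.3000 27.6000] k=[26 30 13 27]

[0.2766, 0.3191, 0.1383, 0.2872]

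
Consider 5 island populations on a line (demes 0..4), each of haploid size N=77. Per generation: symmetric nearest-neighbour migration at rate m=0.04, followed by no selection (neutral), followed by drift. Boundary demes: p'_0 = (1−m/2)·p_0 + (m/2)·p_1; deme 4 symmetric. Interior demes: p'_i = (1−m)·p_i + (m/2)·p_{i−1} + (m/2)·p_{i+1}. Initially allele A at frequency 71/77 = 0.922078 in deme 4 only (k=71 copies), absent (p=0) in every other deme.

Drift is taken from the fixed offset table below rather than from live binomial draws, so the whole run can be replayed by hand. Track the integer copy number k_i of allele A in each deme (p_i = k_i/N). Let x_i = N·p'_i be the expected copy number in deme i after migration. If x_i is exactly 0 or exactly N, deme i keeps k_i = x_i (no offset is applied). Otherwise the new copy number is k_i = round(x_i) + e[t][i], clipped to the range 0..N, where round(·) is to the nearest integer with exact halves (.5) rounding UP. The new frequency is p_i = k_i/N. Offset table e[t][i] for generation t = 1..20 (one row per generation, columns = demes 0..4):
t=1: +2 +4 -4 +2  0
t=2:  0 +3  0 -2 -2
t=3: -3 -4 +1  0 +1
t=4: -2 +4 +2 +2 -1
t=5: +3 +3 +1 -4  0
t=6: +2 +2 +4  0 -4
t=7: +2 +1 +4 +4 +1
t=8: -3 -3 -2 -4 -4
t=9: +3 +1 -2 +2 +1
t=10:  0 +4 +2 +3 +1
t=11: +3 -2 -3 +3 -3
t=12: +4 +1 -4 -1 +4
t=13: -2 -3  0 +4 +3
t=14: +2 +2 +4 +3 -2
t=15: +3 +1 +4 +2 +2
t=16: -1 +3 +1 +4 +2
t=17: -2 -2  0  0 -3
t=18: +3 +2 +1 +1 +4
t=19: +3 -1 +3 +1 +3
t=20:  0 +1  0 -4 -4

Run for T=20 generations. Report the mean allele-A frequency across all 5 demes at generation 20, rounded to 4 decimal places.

0.3377

t=0: k=[0 0 0 0 71]
t=1: x=[0.0000 0.0000 0.0000 1.4200 69.5800] k=[0 0 0 3 70]
t=2: x=[0.0000 0.0000 0.0600 4.2800 68.6600] k=[0 0 0 2 67]
t=3: x=[0.0000 0.0000 0.0400 3.2600 65.7000] k=[0 0 1 3 67]
t=4: x=[0.0000 0.0200 1.0200 4.2400 65.7200] k=[0 4 3 6 65]
t=5: x=[0.0800 3.9000 3.0800 7.1200 63.8200] k=[3 7 4 3 64]
t=6: x=[3.0800 6.8600 4.0400 4.2400 62.7800] k=[5 9 8 4 59]
t=7: x=[5.0800 8.9000 7.9400 5.1800 57.9000] k=[7 10 12 9 59]
t=8: x=[7.0600 9.9800 11.9000 10.0600 58.0000] k=[4 7 10 6 54]
t=9: x=[4.0600 7.0000 9.8600 7.0400 53.0400] k=[7 8 8 9 54]
t=10: x=[7.0200 7.9800 8.0200 9.8800 53.1000] k=[7 12 10 13 54]
t=11: x=[7.1000 11.8600 10.1000 13.7600 53.1800] k=[10 10 7 17 50]
t=12: x=[10.0000 9.9400 7.2600 17.4600 49.3400] k=[14 11 3 16 53]
t=13: x=[13.9400 10.9000 3.4200 16.4800 52.2600] k=[12 8 3 20 55]
t=14: x=[11.9200 7.9800 3.4400 20.3600 54.3000] k=[14 10 7 23 52]
t=15: x=[13.9200 10.0200 7.3800 23.2600 51.4200] k=[17 11 11 25 53]
t=16: x=[16.8800 11.1200 11.2800 25.2800 52.4400] k=[16 14 12 29 54]
t=17: x=[15.9600 14.0000 12.3800 29.1600 53.5000] k=[14 12 12 29 51]
t=18: x=[13.9600 12.0400 12.3400 29.1000 50.5600] k=[17 14 13 30 55]
t=19: x=[16.9400 14.0400 13.3600 30.1600 54.5000] k=[20 13 16 31 58]
t=20: x=[19.8600 13.2000 16.2400 31.2400 57.4600] k=[20 14 16 27 53]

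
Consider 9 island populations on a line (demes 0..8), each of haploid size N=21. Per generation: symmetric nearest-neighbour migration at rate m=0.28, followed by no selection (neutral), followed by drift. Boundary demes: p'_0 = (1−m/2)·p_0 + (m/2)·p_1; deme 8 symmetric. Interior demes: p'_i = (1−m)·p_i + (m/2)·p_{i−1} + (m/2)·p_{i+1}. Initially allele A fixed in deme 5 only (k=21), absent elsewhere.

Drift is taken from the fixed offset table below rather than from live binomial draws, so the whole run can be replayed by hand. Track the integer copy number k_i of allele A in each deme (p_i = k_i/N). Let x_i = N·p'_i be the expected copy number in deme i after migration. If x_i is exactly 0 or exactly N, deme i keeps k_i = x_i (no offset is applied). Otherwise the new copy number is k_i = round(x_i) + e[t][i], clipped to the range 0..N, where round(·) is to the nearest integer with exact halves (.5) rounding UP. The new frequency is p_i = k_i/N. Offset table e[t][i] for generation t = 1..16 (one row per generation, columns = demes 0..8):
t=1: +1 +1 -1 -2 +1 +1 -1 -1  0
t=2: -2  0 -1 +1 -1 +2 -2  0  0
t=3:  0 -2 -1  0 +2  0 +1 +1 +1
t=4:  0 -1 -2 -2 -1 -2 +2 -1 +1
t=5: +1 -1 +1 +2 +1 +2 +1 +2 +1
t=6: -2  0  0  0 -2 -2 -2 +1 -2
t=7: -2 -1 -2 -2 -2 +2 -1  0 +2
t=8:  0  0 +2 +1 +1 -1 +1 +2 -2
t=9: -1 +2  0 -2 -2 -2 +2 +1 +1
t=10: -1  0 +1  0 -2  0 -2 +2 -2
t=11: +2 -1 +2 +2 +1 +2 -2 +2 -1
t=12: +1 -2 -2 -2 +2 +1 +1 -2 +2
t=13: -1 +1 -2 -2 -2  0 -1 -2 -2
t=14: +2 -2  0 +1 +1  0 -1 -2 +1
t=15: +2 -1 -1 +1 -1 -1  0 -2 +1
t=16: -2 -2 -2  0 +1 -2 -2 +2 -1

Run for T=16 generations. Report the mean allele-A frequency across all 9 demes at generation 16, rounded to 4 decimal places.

0.0847

t=0: k=[0 0 0 0 0 21 0 0 0]
t=1: x=[0.0000 0.0000 0.0000 0.0000 2.9400 15.1200 2.9400 0.0000 0.0000] k=[0 0 0 0 4 16 2 0 0]
t=2: x=[0.0000 0.0000 0.0000 0.5600 5.1200 12.3600 3.6800 0.2800 0.0000] k=[0 0 0 2 4 14 2 0 0]
t=3: x=[0.0000 0.0000 0.2800 2.0000 5.1200 10.9200 3.4000 0.2800 0.0000] k=[0 0 0 2 7 11 4 1 0]
t=4: x=[0.0000 0.0000 0.2800 2.4200 6.8600 9.4600 4.5600 1.2800 0.1400] k=[0 0 0 0 6 7 7 0 1]
t=5: x=[0.0000 0.0000 0.0000 0.8400 5.3000 6.8600 6.0200 1.1200 0.8600] k=[0 0 0 3 6 9 7 3 2]
t=6: x=[0.0000 0.0000 0.4200 3.0000 6.0000 8.3000 6.7200 3.4200 2.1400] k=[0 0 0 3 4 6 5 4 0]
t=7: x=[0.0000 0.0000 0.4200 2.7200 4.1400 5.5800 5.0000 3.5800 0.5600] k=[0 0 0 1 2 8 4 4 3]
t=8: x=[0.0000 0.0000 0.1400 1.0000 2.7000 6.6000 4.5600 3.8600 3.1400] k=[0 0 2 2 4 6 6 6 1]
t=9: x=[0.0000 0.2800 1.7200 2.2800 4.0000 5.7200 6.0000 5.3000 1.7000] k=[0 2 2 0 2 4 8 6 3]
t=10: x=[0.2800 1.7200 1.7200 0.5600 2.0000 4.2800 7.1600 5.8600 3.4200] k=[0 2 3 1 0 4 5 8 1]
t=11: x=[0.2800 1.8600 2.5800 1.1400 0.7000 3.5800 5.2800 6.6000 1.9800] k=[2 1 5 3 2 6 3 9 1]
t=12: x=[1.8600 1.7000 4.1600 3.1400 2.7000 5.0200 4.2600 7.0400 2.1200] k=[3 0 2 1 5 6 5 5 4]
t=13: x=[2.5800 0.7000 1.5800 1.7000 4.5800 5.7200 5.1400 4.8600 4.1400] k=[2 2 0 0 3 6 4 3 2]
t=14: x=[2.0000 1.7200 0.2800 0.4200 3.0000 5.3000 4.1400 3.0000 2.1400] k=[4 0 0 1 4 5 3 1 3]
t=15: x=[3.4400 0.5600 0.1400 1.2800 3.7200 4.5800 3.0000 1.5600 2.7200] k=[5 0 0 2 3 4 3 0 4]
t=16: x=[4.3000 0.7000 0.2800 1.8600 3.0000 3.7200 2.7200 0.9800 3.4400] k=[2 0 0 2 4 2 1 3 2]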